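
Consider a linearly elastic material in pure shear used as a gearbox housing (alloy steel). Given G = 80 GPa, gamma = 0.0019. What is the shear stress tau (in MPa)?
Model: a linearly elastic material in pure shear, so tau = G·gamma.
Convert to SI units:
  G = 80 GPa = 8 × 10¹⁰ Pa
Substitute:
  tau = (8 × 10¹⁰) × 0.0019
  tau = 1.52 × 10⁸ Pa
Convert: tau = 1.52 × 10⁸ Pa = 152 MPa
Final answer: tau = 152 MPa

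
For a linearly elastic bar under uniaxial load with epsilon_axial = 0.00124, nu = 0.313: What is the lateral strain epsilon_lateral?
Model: a linearly elastic bar under uniaxial load, so epsilon_lateral = -nu·epsilon_axial.
Substitute:
  epsilon_lateral = -(0.313 × 0.00124)
  epsilon_lateral = -0.0003881
Final answer: epsilon_lateral = -0.0003881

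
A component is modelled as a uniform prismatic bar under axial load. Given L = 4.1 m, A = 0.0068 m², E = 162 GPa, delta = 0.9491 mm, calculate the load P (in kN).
Model: a uniform prismatic bar under axial load, so delta = (P·L) / (A·E).
Solve for P: P = (delta·A·E) / L.
Convert to SI units:
  E = 162 GPa = 1.62 × 10¹¹ Pa
  delta = 0.9491 mm = 0.0009491 m
Substitute:
  P = (0.0009491 × 0.0068 × (1.62 × 10¹¹)) / 4.1
  P = 255000 N
Convert: P = 255000 N = 255 kN
Final answer: P = 255 kN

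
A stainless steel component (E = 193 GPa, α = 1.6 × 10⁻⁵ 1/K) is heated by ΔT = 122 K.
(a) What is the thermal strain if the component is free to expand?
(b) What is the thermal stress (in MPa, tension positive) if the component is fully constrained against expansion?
(a) Free thermal strain ε_th = α·ΔT = (1.6 × 10⁻⁵) × 122 = 0.001952
(b) Fully constrained, the expansion is suppressed, so σ = -E·α·ΔT. Convert E = 193 GPa = 1.93 × 10¹¹ Pa.
  σ = -(1.93 × 10¹¹) × (1.6 × 10⁻⁵) × 122 = -3.767 × 10⁸ Pa = -376.7 MPa (compressive)
Final answer: (a) ε_th = 0.001952, (b) σ = -376.7 MPa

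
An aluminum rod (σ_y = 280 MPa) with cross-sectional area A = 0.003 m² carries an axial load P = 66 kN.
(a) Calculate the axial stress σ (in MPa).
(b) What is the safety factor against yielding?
(a) Axial stress σ = P/A. Convert P = 66 kN = 66000 N.
  σ = 66000 / 0.003 = 2.2 × 10⁷ Pa = 22 MPa
(b) Safety factor SF = σ_y/σ = 280 / 22 = 12.73
Final answer: (a) σ = 22 MPa, (b) SF = 12.73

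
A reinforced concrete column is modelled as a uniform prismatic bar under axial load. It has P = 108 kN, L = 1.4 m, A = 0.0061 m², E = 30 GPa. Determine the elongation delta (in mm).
Model: a uniform prismatic bar under axial load, so delta = (P·L) / (A·E).
Convert to SI units:
  P = 108 kN = 108000 N
  E = 30 GPa = 3 × 10¹⁰ Pa
Substitute:
  delta = (108000 × 1.4) / (0.0061 × (3 × 10¹⁰))
  delta = 0.0008262 m
Convert: delta = 0.0008262 m = 0.8262 mm
Final answer: delta = 0.8262 mm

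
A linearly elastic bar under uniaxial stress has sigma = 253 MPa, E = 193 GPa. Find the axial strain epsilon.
Model: a linearly elastic bar under uniaxial stress, so epsilon = sigma / E.
Convert to SI units:
  sigma = 253 MPa = 2.53 × 10⁸ Pa
  E = 193 GPa = 1.93 × 10¹¹ Pa
Substitute:
  epsilon = (2.53 × 10⁸) / (1.93 × 10¹¹)
  epsilon = 0.001311
Final answer: epsilon = 0.001311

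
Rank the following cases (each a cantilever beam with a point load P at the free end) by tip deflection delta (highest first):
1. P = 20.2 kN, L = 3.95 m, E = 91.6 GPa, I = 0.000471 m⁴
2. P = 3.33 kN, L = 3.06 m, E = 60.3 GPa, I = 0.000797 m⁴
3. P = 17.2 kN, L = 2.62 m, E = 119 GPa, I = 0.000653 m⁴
Model: a cantilever beam with a point load P at the free end, so delta = (P·L^3) / (3·E·I) (SI units).
  Case 1: delta = (20200 × 3.95^3) / (3 × (9.16 × 10¹⁰) × 0.000471) = 0.009618 m = 9.618 mm
  Case 2: delta = (3330 × 3.06^3) / (3 × (6.03 × 10¹⁰) × 0.000797) = 0.0006618 m = 0.6618 mm
  Case 3: delta = (17200 × 2.62^3) / (3 × (1.19 × 10¹¹) × 0.000653) = 0.001327 m = 1.327 mm
Ordering: 9.618 mm (case 1) > 1.327 mm (case 3) > 0.6618 mm (case 2)
Final answer: 1, 3, 2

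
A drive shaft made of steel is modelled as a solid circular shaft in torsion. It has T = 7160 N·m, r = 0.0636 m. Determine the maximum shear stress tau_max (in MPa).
Model: a solid circular shaft in torsion, so tau_max = (2·T) / (π·r^3).
Substitute:
  tau_max = (2 × 7160) / (π × 0.0636^3)
  tau_max = 1.772 × 10⁷ Pa
Convert: tau_max = 1.772 × 10⁷ Pa = 17.72 MPa
Final answer: tau_max = 17.72 MPa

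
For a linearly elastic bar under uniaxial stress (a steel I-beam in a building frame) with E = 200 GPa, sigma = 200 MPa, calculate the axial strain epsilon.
Model: a linearly elastic bar under uniaxial stress, so sigma = E·epsilon.
Solve for epsilon: epsilon = sigma / E.
Convert to SI units:
  E = 200 GPa = 2 × 10¹¹ Pa
  sigma = 200 MPa = 2 × 10⁸ Pa
Substitute:
  epsilon = (2 × 10⁸) / (2 × 10¹¹)
  epsilon = 0.001
Final answer: epsilon = 0.001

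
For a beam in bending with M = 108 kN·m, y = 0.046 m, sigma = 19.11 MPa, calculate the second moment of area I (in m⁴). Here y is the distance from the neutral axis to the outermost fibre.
Model: a beam in bending, so sigma = (M·y) / I.
Solve for I: I = (M·y) / sigma.
Convert to SI units:
  M = 108 kN·m = 108000 N·m
  sigma = 19.11 MPa = 1.911 × 10⁷ Pa
Substitute:
  I = (108000 × 0.046) / (1.911 × 10⁷)
  I = 0.00026 m⁴
Final answer: I = 0.00026 m⁴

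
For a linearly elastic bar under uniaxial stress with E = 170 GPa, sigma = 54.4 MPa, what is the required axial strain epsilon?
Model: a linearly elastic bar under uniaxial stress, so sigma = E·epsilon.
Solve for epsilon: epsilon = sigma / E.
Convert to SI units:
  E = 170 GPa = 1.7 × 10¹¹ Pa
  sigma = 54.4 MPa = 5.44 × 10⁷ Pa
Substitute:
  epsilon = (5.44 × 10⁷) / (1.7 × 10¹¹)
  epsilon = 0.00032
Final answer: epsilon = 0.00032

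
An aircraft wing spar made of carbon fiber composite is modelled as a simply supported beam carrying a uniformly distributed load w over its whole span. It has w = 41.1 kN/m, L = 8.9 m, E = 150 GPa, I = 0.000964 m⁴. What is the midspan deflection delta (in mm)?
Model: a simply supported beam carrying a uniformly distributed load w over its whole span, so delta = (5·w·L^4) / (384·E·I).
Convert to SI units:
  w = 41.1 kN/m = 41100 N/m
  E = 150 GPa = 1.5 × 10¹¹ Pa
Substitute:
  delta = (5 × 41100 × 8.9^4) / (384 × (1.5 × 10¹¹) × 0.000964)
  delta = 0.02322 m
Convert: delta = 0.02322 m = 23.22 mm
Final answer: delta = 23.22 mm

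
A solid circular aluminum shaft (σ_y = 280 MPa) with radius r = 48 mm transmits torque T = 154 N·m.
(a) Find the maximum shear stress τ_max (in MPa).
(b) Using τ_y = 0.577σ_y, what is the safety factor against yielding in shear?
(a) For a solid circular shaft, τ_max = T·r/J with J = π·r^4/2, i.e. τ_max = 2·T / (π·r^3). Convert r = 48 mm = 0.048 m.
  τ_max = (2 × 154) / (π × 0.048^3) = 886500 Pa = 0.8865 MPa
(b) τ_y = 0.577 × 280 = 161.56 MPa
  SF = τ_y/τ_max = 161.56 / 0.8865 = 182.2
Final answer: (a) τ_max = 0.8865 MPa, (b) SF = 182.2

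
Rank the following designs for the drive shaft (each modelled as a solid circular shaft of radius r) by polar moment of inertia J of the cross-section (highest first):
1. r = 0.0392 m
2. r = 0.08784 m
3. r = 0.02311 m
Model: a solid circular shaft of radius r, so J = (π·r^4) / 2 (SI units).
  Case 1: J = (π × 0.0392^4) / 2 = 3.709 × 10⁻⁶ m⁴
  Case 2: J = (π × 0.08784^4) / 2 = 9.352 × 10⁻⁵ m⁴
  Case 3: J = (π × 0.02311^4) / 2 = 4.48 × 10⁻⁷ m⁴
Ordering: 9.352 × 10⁻⁵ m⁴ (case 2) > 3.709 × 10⁻⁶ m⁴ (case 1) > 4.48 × 10⁻⁷ m⁴ (case 3)
Final answer: 2, 1, 3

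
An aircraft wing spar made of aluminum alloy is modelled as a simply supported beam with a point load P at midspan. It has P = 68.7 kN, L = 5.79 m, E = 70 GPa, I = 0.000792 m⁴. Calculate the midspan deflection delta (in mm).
Model: a simply supported beam with a point load P at midspan, so delta = (P·L^3) / (48·E·I).
Convert to SI units:
  P = 68.7 kN = 68700 N
  E = 70 GPa = 7 × 10¹⁰ Pa
Substitute:
  delta = (68700 × 5.79^3) / (48 × (7 × 10¹⁰) × 0.000792)
  delta = 0.005011 m
Convert: delta = 0.005011 m = 5.011 mm
Final answer: delta = 5.011 mm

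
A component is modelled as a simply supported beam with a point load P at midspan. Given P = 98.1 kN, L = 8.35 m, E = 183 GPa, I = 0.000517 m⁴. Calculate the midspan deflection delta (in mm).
Model: a simply supported beam with a point load P at midspan, so delta = (P·L^3) / (48·E·I).
Convert to SI units:
  P = 98.1 kN = 98100 N
  E = 183 GPa = 1.83 × 10¹¹ Pa
Substitute:
  delta = (98100 × 8.35^3) / (48 × (1.83 × 10¹¹) × 0.000517)
  delta = 0.01258 m
Convert: delta = 0.01258 m = 12.58 mm
Final answer: delta = 12.58 mm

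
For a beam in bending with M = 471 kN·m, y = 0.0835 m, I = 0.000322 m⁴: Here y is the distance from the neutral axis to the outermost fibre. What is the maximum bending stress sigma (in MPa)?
Model: a beam in bending, so sigma = (M·y) / I.
Convert to SI units:
  M = 471 kN·m = 471000 N·m
Substitute:
  sigma = (471000 × 0.0835) / 0.000322
  sigma = 1.221 × 10⁸ Pa
Convert: sigma = 1.221 × 10⁸ Pa = 122.1 MPa
Final answer: sigma = 122.1 MPa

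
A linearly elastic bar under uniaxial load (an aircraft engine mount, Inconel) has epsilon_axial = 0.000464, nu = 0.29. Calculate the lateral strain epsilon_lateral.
Model: a linearly elastic bar under uniaxial load, so epsilon_lateral = -nu·epsilon_axial.
Substitute:
  epsilon_lateral = -(0.29 × 0.000464)
  epsilon_lateral = -0.0001346
Final answer: epsilon_lateral = -0.0001346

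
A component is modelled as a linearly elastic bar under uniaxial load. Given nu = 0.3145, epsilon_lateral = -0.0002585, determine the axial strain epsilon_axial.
Model: a linearly elastic bar under uniaxial load, so epsilon_lateral = -nu·epsilon_axial.
Solve for epsilon_axial: epsilon_axial = -epsilon_lateral / nu.
Substitute:
  epsilon_axial = -(-0.0002585) / 0.3145
  epsilon_axial = 0.0008219
Final answer: epsilon_axial = 0.0008219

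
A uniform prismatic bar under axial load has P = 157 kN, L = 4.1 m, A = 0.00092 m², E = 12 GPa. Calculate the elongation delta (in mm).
Model: a uniform prismatic bar under axial load, so delta = (P·L) / (A·E).
Convert to SI units:
  P = 157 kN = 157000 N
  E = 12 GPa = 1.2 × 10¹⁰ Pa
Substitute:
  delta = (157000 × 4.1) / (0.00092 × (1.2 × 10¹⁰))
  delta = 0.05831 m
Convert: delta = 0.05831 m = 58.31 mm
Final answer: delta = 58.31 mm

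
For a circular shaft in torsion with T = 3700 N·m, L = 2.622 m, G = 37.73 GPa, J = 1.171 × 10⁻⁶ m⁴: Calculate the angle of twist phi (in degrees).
Model: a circular shaft in torsion, so phi = (T·L) / (G·J).
Convert to SI units:
  G = 37.73 GPa = 3.773 × 10¹⁰ Pa
Substitute:
  phi = (3700 × 2.622) / ((3.773 × 10¹⁰) × (1.171 × 10⁻⁶))
  phi = 0.2196 rad
Convert to degrees: phi = 0.2196 × 180/π = 12.58°
Final answer: phi = 12.58°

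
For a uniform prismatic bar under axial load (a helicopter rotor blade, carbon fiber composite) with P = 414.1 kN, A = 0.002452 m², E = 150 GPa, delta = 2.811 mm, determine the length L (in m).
Model: a uniform prismatic bar under axial load, so delta = (P·L) / (A·E).
Solve for L: L = (delta·A·E) / P.
Convert to SI units:
  P = 414.1 kN = 414100 N
  E = 150 GPa = 1.5 × 10¹¹ Pa
  delta = 2.811 mm = 0.002811 m
Substitute:
  L = (0.002811 × 0.002452 × (1.5 × 10¹¹)) / 414100
  L = 2.497 m
Final answer: L = 2.497 m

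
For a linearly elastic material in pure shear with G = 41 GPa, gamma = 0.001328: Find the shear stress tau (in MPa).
Model: a linearly elastic material in pure shear, so tau = G·gamma.
Convert to SI units:
  G = 41 GPa = 4.1 × 10¹⁰ Pa
Substitute:
  tau = (4.1 × 10¹⁰) × 0.001328
  tau = 5.445 × 10⁷ Pa
Convert: tau = 5.445 × 10⁷ Pa = 54.45 MPa
Final answer: tau = 54.45 MPa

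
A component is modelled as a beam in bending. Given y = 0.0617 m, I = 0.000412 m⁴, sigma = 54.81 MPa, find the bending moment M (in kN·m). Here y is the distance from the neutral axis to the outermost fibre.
Model: a beam in bending, so sigma = (M·y) / I.
Solve for M: M = (sigma·I) / y.
Convert to SI units:
  sigma = 54.81 MPa = 5.481 × 10⁷ Pa
Substitute:
  M = ((5.481 × 10⁷) × 0.000412) / 0.0617
  M = 366000 N·m
Convert: M = 366000 N·m = 366 kN·m
Final answer: M = 366 kN·m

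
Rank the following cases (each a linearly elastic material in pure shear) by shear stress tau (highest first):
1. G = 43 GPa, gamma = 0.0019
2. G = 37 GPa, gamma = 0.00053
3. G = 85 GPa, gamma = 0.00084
Model: a linearly elastic material in pure shear, so tau = G·gamma (SI units).
  Case 1: tau = (4.3 × 10¹⁰) × 0.0019 = 8.17 × 10⁷ Pa = 81.7 MPa
  Case 2: tau = (3.7 × 10¹⁰) × 0.00053 = 1.961 × 10⁷ Pa = 19.61 MPa
  Case 3: tau = (8.5 × 10¹⁰) × 0.00084 = 7.14 × 10⁷ Pa = 71.4 MPa
Ordering: 81.7 MPa (case 1) > 71.4 MPa (case 3) > 19.61 MPa (case 2)
Final answer: 1, 3, 2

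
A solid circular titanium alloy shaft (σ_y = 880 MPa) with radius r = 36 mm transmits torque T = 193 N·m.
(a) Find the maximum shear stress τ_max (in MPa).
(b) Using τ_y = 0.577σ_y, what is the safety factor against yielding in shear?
(a) For a solid circular shaft, τ_max = T·r/J with J = π·r^4/2, i.e. τ_max = 2·T / (π·r^3). Convert r = 36 mm = 0.036 m.
  τ_max = (2 × 193) / (π × 0.036^3) = 2.633 × 10⁶ Pa = 2.633 MPa
(b) τ_y = 0.577 × 880 = 507.76 MPa
  SF = τ_y/τ_max = 507.76 / 2.633 = 192.8
Final answer: (a) τ_max = 2.633 MPa, (b) SF = 192.8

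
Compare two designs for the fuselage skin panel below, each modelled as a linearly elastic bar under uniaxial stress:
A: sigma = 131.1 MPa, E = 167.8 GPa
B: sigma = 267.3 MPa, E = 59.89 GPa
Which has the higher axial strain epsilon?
Model: a linearly elastic bar under uniaxial stress, so epsilon = sigma / E (SI units).
  A: epsilon = (1.311 × 10⁸) / (1.678 × 10¹¹) = 0.0007813
  B: epsilon = (2.673 × 10⁸) / (5.989 × 10¹⁰) = 0.004463
0.004463 > 0.0007813, so B is larger.
Final answer: B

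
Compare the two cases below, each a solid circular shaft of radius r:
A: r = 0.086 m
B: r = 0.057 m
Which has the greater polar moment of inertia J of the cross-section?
Model: a solid circular shaft of radius r, so J = (π·r^4) / 2 (SI units).
  A: J = (π × 0.086^4) / 2 = 8.592 × 10⁻⁵ m⁴
  B: J = (π × 0.057^4) / 2 = 1.658 × 10⁻⁵ m⁴
8.592 × 10⁻⁵ m⁴ > 1.658 × 10⁻⁵ m⁴, so A is larger.
Final answer: A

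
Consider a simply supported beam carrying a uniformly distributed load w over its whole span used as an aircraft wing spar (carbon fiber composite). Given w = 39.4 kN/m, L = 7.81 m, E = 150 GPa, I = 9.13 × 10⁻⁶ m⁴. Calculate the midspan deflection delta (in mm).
Model: a simply supported beam carrying a uniformly distributed load w over its whole span, so delta = (5·w·L^4) / (384·E·I).
Convert to SI units:
  w = 39.4 kN/m = 39400 N/m
  E = 150 GPa = 1.5 × 10¹¹ Pa
Substitute:
  delta = (5 × 39400 × 7.81^4) / (384 × (1.5 × 10¹¹) × (9.13 × 10⁻⁶))
  delta = 1.394 m
Convert: delta = 1.394 m = 1394 mm
Final answer: delta = 1394 mm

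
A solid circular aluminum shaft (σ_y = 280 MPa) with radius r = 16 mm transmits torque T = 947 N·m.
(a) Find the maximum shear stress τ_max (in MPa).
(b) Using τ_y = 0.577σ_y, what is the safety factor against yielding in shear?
(a) For a solid circular shaft, τ_max = T·r/J with J = π·r^4/2, i.e. τ_max = 2·T / (π·r^3). Convert r = 16 mm = 0.016 m.
  τ_max = (2 × 947) / (π × 0.016^3) = 1.472 × 10⁸ Pa = 147.2 MPa
(b) τ_y = 0.577 × 280 = 161.56 MPa
  SF = τ_y/τ_max = 161.56 / 147.2 = 1.098
Final answer: (a) τ_max = 147.2 MPa, (b) SF = 1.098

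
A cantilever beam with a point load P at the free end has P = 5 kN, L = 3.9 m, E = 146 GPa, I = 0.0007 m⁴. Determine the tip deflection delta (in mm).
Model: a cantilever beam with a point load P at the free end, so delta = (P·L^3) / (3·E·I).
Convert to SI units:
  P = 5 kN = 5000 N
  E = 146 GPa = 1.46 × 10¹¹ Pa
Substitute:
  delta = (5000 × 3.9^3) / (3 × (1.46 × 10¹¹) × 0.0007)
  delta = 0.0009674 m
Convert: delta = 0.0009674 m = 0.9674 mm
Final answer: delta = 0.9674 mm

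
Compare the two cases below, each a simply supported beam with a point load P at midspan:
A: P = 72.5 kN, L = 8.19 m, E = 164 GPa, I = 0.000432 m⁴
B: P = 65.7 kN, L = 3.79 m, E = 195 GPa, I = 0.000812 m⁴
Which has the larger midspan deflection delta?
Model: a simply supported beam with a point load P at midspan, so delta = (P·L^3) / (48·E·I) (SI units).
  A: delta = (72500 × 8.19^3) / (48 × (1.64 × 10¹¹) × 0.000432) = 0.01171 m = 11.71 mm
  B: delta = (65700 × 3.79^3) / (48 × (1.95 × 10¹¹) × 0.000812) = 0.0004706 m = 0.4706 mm
11.71 mm > 0.4706 mm, so A is larger.
Final answer: A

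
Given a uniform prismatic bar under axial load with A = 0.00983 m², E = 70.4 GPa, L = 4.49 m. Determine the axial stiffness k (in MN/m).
Model: a uniform prismatic bar under axial load, so k = (A·E) / L.
Convert to SI units:
  E = 70.4 GPa = 7.04 × 10¹⁰ Pa
Substitute:
  k = (0.00983 × (7.04 × 10¹⁰)) / 4.49
  k = 1.541 × 10⁸ N/m
Convert: k = 1.541 × 10⁸ N/m = 154.1 MN/m
Final answer: k = 154.1 MN/m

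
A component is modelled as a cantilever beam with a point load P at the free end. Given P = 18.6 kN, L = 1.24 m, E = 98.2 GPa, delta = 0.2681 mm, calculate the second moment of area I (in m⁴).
Model: a cantilever beam with a point load P at the free end, so delta = (P·L^3) / (3·E·I).
Solve for I: I = (P·L^3) / (3·delta·E).
Convert to SI units:
  P = 18.6 kN = 18600 N
  E = 98.2 GPa = 9.82 × 10¹⁰ Pa
  delta = 0.2681 mm = 0.0002681 m
Substitute:
  I = (18600 × 1.24^3) / (3 × 0.0002681 × (9.82 × 10¹⁰))
  I = 0.000449 m⁴
Final answer: I = 0.000449 m⁴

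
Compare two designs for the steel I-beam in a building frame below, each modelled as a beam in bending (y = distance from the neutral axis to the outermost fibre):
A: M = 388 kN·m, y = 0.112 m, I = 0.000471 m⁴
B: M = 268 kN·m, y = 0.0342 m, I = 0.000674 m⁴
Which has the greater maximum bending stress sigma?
Model: a beam in bending (y = distance from the neutral axis to the outermost fibre), so sigma = (M·y) / I (SI units).
  A: sigma = (388000 × 0.112) / 0.000471 = 9.226 × 10⁷ Pa = 92.26 MPa
  B: sigma = (268000 × 0.0342) / 0.000674 = 1.36 × 10⁷ Pa = 13.6 MPa
92.26 MPa > 13.6 MPa, so A is larger.
Final answer: A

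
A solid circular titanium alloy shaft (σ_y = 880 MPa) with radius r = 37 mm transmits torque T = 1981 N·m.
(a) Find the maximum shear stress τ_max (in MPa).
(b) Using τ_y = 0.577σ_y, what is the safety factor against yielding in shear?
(a) For a solid circular shaft, τ_max = T·r/J with J = π·r^4/2, i.e. τ_max = 2·T / (π·r^3). Convert r = 37 mm = 0.037 m.
  τ_max = (2 × 1981) / (π × 0.037^3) = 2.49 × 10⁷ Pa = 24.9 MPa
(b) τ_y = 0.577 × 880 = 507.76 MPa
  SF = τ_y/τ_max = 507.76 / 24.9 = 20.39
Final answer: (a) τ_max = 24.9 MPa, (b) SF = 20.39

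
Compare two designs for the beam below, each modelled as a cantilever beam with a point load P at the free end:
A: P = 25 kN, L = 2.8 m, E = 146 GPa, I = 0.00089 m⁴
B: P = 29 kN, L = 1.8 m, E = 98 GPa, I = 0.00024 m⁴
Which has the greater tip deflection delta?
Model: a cantilever beam with a point load P at the free end, so delta = (P·L^3) / (3·E·I) (SI units).
  A: delta = (25000 × 2.8^3) / (3 × (1.46 × 10¹¹) × 0.00089) = 0.001408 m = 1.408 mm
  B: delta = (29000 × 1.8^3) / (3 × (9.8 × 10¹⁰) × 0.00024) = 0.002397 m = 2.397 mm
2.397 mm > 1.408 mm, so B is larger.
Final answer: B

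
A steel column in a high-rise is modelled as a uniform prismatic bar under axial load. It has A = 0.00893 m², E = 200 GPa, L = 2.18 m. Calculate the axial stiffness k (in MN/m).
Model: a uniform prismatic bar under axial load, so k = (A·E) / L.
Convert to SI units:
  E = 200 GPa = 2 × 10¹¹ Pa
Substitute:
  k = (0.00893 × (2 × 10¹¹)) / 2.18
  k = 8.193 × 10⁸ N/m
Convert: k = 8.193 × 10⁸ N/m = 819.3 MN/m
Final answer: k = 819.3 MN/m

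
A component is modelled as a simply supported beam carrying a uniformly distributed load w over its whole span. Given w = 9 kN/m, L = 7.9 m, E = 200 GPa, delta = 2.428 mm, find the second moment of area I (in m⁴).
Model: a simply supported beam carrying a uniformly distributed load w over its whole span, so delta = (5·w·L^4) / (384·E·I).
Solve for I: I = (5·w·L^4) / (384·delta·E).
Convert to SI units:
  w = 9 kN/m = 9000 N/m
  E = 200 GPa = 2 × 10¹¹ Pa
  delta = 2.428 mm = 0.002428 m
Substitute:
  I = (5 × 9000 × 7.9^4) / (384 × 0.002428 × (2 × 10¹¹))
  I = 0.00094 m⁴
Final answer: I = 0.00094 m⁴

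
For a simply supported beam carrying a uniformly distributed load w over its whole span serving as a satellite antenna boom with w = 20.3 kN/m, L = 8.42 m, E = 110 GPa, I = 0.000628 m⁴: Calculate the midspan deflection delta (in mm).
Model: a simply supported beam carrying a uniformly distributed load w over its whole span, so delta = (5·w·L^4) / (384·E·I).
Convert to SI units:
  w = 20.3 kN/m = 20300 N/m
  E = 110 GPa = 1.1 × 10¹¹ Pa
Substitute:
  delta = (5 × 20300 × 8.42^4) / (384 × (1.1 × 10¹¹) × 0.000628)
  delta = 0.01923 m
Convert: delta = 0.01923 m = 19.23 mm
Final answer: delta = 19.23 mm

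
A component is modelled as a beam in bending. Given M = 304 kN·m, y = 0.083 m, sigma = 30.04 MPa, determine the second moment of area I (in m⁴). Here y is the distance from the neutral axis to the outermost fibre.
Model: a beam in bending, so sigma = (M·y) / I.
Solve for I: I = (M·y) / sigma.
Convert to SI units:
  M = 304 kN·m = 304000 N·m
  sigma = 30.04 MPa = 3.004 × 10⁷ Pa
Substitute:
  I = (304000 × 0.083) / (3.004 × 10⁷)
  I = 0.0008399 m⁴
Final answer: I = 0.0008399 m⁴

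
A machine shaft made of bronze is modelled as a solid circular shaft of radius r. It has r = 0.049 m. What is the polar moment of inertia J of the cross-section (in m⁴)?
Model: a solid circular shaft of radius r, so J = (π·r^4) / 2.
Substitute:
  J = (π × 0.049^4) / 2
  J = 9.055 × 10⁻⁶ m⁴
Final answer: J = 9.055 × 10⁻⁶ m⁴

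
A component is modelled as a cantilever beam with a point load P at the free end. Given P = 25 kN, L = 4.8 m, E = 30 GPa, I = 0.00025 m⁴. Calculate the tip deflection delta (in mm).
Model: a cantilever beam with a point load P at the free end, so delta = (P·L^3) / (3·E·I).
Convert to SI units:
  P = 25 kN = 25000 N
  E = 30 GPa = 3 × 10¹⁰ Pa
Substitute:
  delta = (25000 × 4.8^3) / (3 × (3 × 10¹⁰) × 0.00025)
  delta = 0.1229 m
Convert: delta = 0.1229 m = 122.9 mm
Final answer: delta = 122.9 mm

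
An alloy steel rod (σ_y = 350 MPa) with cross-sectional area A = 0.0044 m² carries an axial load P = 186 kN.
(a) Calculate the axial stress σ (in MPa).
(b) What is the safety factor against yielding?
(a) Axial stress σ = P/A. Convert P = 186 kN = 186000 N.
  σ = 186000 / 0.0044 = 4.227 × 10⁷ Pa = 42.27 MPa
(b) Safety factor SF = σ_y/σ = 350 / 42.27 = 8.28
Final answer: (a) σ = 42.27 MPa, (b) SF = 8.28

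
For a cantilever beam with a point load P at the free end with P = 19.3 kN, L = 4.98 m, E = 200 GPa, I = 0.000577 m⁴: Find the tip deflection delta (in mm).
Model: a cantilever beam with a point load P at the free end, so delta = (P·L^3) / (3·E·I).
Convert to SI units:
  P = 19.3 kN = 19300 N
  E = 200 GPa = 2 × 10¹¹ Pa
Substitute:
  delta = (19300 × 4.98^3) / (3 × (2 × 10¹¹) × 0.000577)
  delta = 0.006885 m
Convert: delta = 0.006885 m = 6.885 mm
Final answer: delta = 6.885 mm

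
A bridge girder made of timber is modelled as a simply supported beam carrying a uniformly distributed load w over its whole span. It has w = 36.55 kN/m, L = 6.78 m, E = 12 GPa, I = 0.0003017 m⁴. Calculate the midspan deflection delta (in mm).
Model: a simply supported beam carrying a uniformly distributed load w over its whole span, so delta = (5·w·L^4) / (384·E·I).
Convert to SI units:
  w = 36.55 kN/m = 36550 N/m
  E = 12 GPa = 1.2 × 10¹⁰ Pa
Substitute:
  delta = (5 × 36550 × 6.78^4) / (384 × (1.2 × 10¹⁰) × 0.0003017)
  delta = 0.2778 m
Convert: delta = 0.2778 m = 277.8 mm
Final answer: delta = 277.8 mm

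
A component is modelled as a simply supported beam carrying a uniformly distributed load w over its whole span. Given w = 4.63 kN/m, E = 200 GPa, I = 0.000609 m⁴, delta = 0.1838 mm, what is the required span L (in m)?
Model: a simply supported beam carrying a uniformly distributed load w over its whole span, so delta = (5·w·L^4) / (384·E·I).
Solve for L: L = ((384·delta·E·I) / (5·w))^(1/4).
Convert to SI units:
  w = 4.63 kN/m = 4630 N/m
  E = 200 GPa = 2 × 10¹¹ Pa
  delta = 0.1838 mm = 0.0001838 m
Substitute:
  L = ((384 × 0.0001838 × (2 × 10¹¹) × 0.000609) / (5 × 4630))^(1/4)
  L = 4.39 m
Final answer: L = 4.39 m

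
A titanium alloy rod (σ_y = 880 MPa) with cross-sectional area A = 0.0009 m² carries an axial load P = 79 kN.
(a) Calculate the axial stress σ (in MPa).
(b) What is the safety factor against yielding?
(a) Axial stress σ = P/A. Convert P = 79 kN = 79000 N.
  σ = 79000 / 0.0009 = 8.778 × 10⁷ Pa = 87.78 MPa
(b) Safety factor SF = σ_y/σ = 880 / 87.78 = 10.03
Final answer: (a) σ = 87.78 MPa, (b) SF = 10.03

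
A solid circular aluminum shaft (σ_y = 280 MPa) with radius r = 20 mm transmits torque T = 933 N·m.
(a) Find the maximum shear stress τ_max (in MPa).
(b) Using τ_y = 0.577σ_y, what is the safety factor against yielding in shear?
(a) For a solid circular shaft, τ_max = T·r/J with J = π·r^4/2, i.e. τ_max = 2·T / (π·r^3). Convert r = 20 mm = 0.02 m.
  τ_max = (2 × 933) / (π × 0.02^3) = 7.425 × 10⁷ Pa = 74.25 MPa
(b) τ_y = 0.577 × 280 = 161.56 MPa
  SF = τ_y/τ_max = 161.56 / 74.25 = 2.176
Final answer: (a) τ_max = 74.25 MPa, (b) SF = 2.176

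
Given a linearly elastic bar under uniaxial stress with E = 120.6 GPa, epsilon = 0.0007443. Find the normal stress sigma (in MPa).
Model: a linearly elastic bar under uniaxial stress, so sigma = E·epsilon.
Convert to SI units:
  E = 120.6 GPa = 1.206 × 10¹¹ Pa
Substitute:
  sigma = (1.206 × 10¹¹) × 0.0007443
  sigma = 8.976 × 10⁷ Pa
Convert: sigma = 8.976 × 10⁷ Pa = 89.76 MPa
Final answer: sigma = 89.76 MPa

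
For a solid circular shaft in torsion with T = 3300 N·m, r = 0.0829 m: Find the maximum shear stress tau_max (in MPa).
Model: a solid circular shaft in torsion, so tau_max = (2·T) / (π·r^3).
Substitute:
  tau_max = (2 × 3300) / (π × 0.0829^3)
  tau_max = 3.687 × 10⁶ Pa
Convert: tau_max = 3.687 × 10⁶ Pa = 3.687 MPa
Final answer: tau_max = 3.687 MPa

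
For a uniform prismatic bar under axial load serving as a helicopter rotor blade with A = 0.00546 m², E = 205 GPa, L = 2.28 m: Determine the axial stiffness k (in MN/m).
Model: a uniform prismatic bar under axial load, so k = (A·E) / L.
Convert to SI units:
  E = 205 GPa = 2.05 × 10¹¹ Pa
Substitute:
  k = (0.00546 × (2.05 × 10¹¹)) / 2.28
  k = 4.909 × 10⁸ N/m
Convert: k = 4.909 × 10⁸ N/m = 490.9 MN/m
Final answer: k = 490.9 MN/m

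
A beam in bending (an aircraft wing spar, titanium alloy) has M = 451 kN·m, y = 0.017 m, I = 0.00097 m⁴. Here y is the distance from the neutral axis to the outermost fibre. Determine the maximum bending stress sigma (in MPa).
Model: a beam in bending, so sigma = (M·y) / I.
Convert to SI units:
  M = 451 kN·m = 451000 N·m
Substitute:
  sigma = (451000 × 0.017) / 0.00097
  sigma = 7.904 × 10⁶ Pa
Convert: sigma = 7.904 × 10⁶ Pa = 7.904 MPa
Final answer: sigma = 7.904 MPa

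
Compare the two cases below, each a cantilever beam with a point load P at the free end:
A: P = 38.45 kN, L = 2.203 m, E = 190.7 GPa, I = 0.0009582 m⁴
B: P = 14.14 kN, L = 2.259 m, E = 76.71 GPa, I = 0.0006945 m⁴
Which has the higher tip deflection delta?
Model: a cantilever beam with a point load P at the free end, so delta = (P·L^3) / (3·E·I) (SI units).
  A: delta = (38450 × 2.203^3) / (3 × (1.907 × 10¹¹) × 0.0009582) = 0.0007499 m = 0.7499 mm
  B: delta = (14140 × 2.259^3) / (3 × (7.671 × 10¹⁰) × 0.0006945) = 0.00102 m = 1.02 mm
1.02 mm > 0.7499 mm, so B is larger.
Final answer: B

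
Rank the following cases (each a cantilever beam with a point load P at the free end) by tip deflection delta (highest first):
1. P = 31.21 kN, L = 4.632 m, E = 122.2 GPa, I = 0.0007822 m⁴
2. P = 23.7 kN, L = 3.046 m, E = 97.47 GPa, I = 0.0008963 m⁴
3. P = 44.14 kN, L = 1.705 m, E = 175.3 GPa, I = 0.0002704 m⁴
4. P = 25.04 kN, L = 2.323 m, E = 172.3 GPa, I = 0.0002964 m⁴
Model: a cantilever beam with a point load P at the free end, so delta = (P·L^3) / (3·E·I) (SI units).
  Case 1: delta = (31210 × 4.632^3) / (3 × (1.222 × 10¹¹) × 0.0007822) = 0.01082 m = 10.82 mm
  Case 2: delta = (23700 × 3.046^3) / (3 × (9.747 × 10¹⁰) × 0.0008963) = 0.002556 m = 2.556 mm
  Case 3: delta = (44140 × 1.705^3) / (3 × (1.753 × 10¹¹) × 0.0002704) = 0.001538 m = 1.538 mm
  Case 4: delta = (25040 × 2.323^3) / (3 × (1.723 × 10¹¹) × 0.0002964) = 0.002049 m = 2.049 mm
Ordering: 10.82 mm (case 1) > 2.556 mm (case 2) > 2.049 mm (case 4) > 1.538 mm (case 3)
Final answer: 1, 2, 4, 3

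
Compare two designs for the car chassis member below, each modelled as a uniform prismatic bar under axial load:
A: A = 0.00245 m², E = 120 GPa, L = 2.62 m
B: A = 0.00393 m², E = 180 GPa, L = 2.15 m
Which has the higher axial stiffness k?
Model: a uniform prismatic bar under axial load, so k = (A·E) / L (SI units).
  A: k = (0.00245 × (1.2 × 10¹¹)) / 2.62 = 1.122 × 10⁸ N/m = 112.2 MN/m
  B: k = (0.00393 × (1.8 × 10¹¹)) / 2.15 = 3.29 × 10⁸ N/m = 329 MN/m
329 MN/m > 112.2 MN/m, so B is larger.
Final answer: B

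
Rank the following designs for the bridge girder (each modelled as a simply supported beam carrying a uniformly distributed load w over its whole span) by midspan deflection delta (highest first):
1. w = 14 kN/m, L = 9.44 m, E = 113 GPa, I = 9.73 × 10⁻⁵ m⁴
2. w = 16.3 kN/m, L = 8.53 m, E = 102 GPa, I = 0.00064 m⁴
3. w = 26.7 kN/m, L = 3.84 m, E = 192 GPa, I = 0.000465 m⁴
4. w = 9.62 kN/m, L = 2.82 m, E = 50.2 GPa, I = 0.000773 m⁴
Model: a simply supported beam carrying a uniformly distributed load w over its whole span, so delta = (5·w·L^4) / (384·E·I) (SI units).
  Case 1: delta = (5 × 14000 × 9.44^4) / (384 × (1.13 × 10¹¹) × (9.73 × 10⁻⁵)) = 0.1317 m = 131.7 mm
  Case 2: delta = (5 × 16300 × 8.53^4) / (384 × (1.02 × 10¹¹) × 0.00064) = 0.01721 m = 17.21 mm
  Case 3: delta = (5 × 26700 × 3.84^4) / (384 × (1.92 × 10¹¹) × 0.000465) = 0.0008467 m = 0.8467 mm
  Case 4: delta = (5 × 9620 × 2.82^4) / (384 × (5.02 × 10¹⁰) × 0.000773) = 0.0002041 m = 0.2041 mm
Ordering: 131.7 mm (case 1) > 17.21 mm (case 2) > 0.8467 mm (case 3) > 0.2041 mm (case 4)
Final answer: 1, 2, 3, 4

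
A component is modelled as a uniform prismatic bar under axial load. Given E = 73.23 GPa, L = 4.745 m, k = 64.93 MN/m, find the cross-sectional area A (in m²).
Model: a uniform prismatic bar under axial load, so k = (A·E) / L.
Solve for A: A = (k·L) / E.
Convert to SI units:
  E = 73.23 GPa = 7.323 × 10¹⁰ Pa
  k = 64.93 MN/m = 6.493 × 10⁷ N/m
Substitute:
  A = ((6.493 × 10⁷) × 4.745) / (7.323 × 10¹⁰)
  A = 0.004207 m²
Final answer: A = 0.004207 m²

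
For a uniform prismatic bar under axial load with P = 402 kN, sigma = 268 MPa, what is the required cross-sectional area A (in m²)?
Model: a uniform prismatic bar under axial load, so sigma = P / A.
Solve for A: A = P / sigma.
Convert to SI units:
  P = 402 kN = 402000 N
  sigma = 268 MPa = 2.68 × 10⁸ Pa
Substitute:
  A = 402000 / (2.68 × 10⁸)
  A = 0.0015 m²
Final answer: A = 0.0015 m²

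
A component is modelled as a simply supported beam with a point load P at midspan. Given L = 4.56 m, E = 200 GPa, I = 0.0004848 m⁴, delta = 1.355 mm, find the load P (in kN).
Model: a simply supported beam with a point load P at midspan, so delta = (P·L^3) / (48·E·I).
Solve for P: P = (48·delta·E·I) / L^3.
Convert to SI units:
  E = 200 GPa = 2 × 10¹¹ Pa
  delta = 1.355 mm = 0.001355 m
Substitute:
  P = (48 × 0.001355 × (2 × 10¹¹) × 0.0004848) / 4.56^3
  P = 66510 N
Convert: P = 66510 N = 66.51 kN
Final answer: P = 66.51 kN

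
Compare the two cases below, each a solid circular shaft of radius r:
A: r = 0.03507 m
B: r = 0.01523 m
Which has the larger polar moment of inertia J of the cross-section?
Model: a solid circular shaft of radius r, so J = (π·r^4) / 2 (SI units).
  A: J = (π × 0.03507^4) / 2 = 2.376 × 10⁻⁶ m⁴
  B: J = (π × 0.01523^4) / 2 = 8.451 × 10⁻⁸ m⁴
2.376 × 10⁻⁶ m⁴ > 8.451 × 10⁻⁸ m⁴, so A is larger.
Final answer: A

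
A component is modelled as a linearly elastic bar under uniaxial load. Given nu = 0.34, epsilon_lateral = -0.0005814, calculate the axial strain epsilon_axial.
Model: a linearly elastic bar under uniaxial load, so epsilon_lateral = -nu·epsilon_axial.
Solve for epsilon_axial: epsilon_axial = -epsilon_lateral / nu.
Substitute:
  epsilon_axial = -(-0.0005814) / 0.34
  epsilon_axial = 0.00171
Final answer: epsilon_axial = 0.00171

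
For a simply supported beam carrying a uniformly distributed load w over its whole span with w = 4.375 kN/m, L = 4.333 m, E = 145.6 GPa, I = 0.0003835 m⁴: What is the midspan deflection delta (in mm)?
Model: a simply supported beam carrying a uniformly distributed load w over its whole span, so delta = (5·w·L^4) / (384·E·I).
Convert to SI units:
  w = 4.375 kN/m = 4375 N/m
  E = 145.6 GPa = 1.456 × 10¹¹ Pa
Substitute:
  delta = (5 × 4375 × 4.333^4) / (384 × (1.456 × 10¹¹) × 0.0003835)
  delta = 0.0003596 m
Convert: delta = 0.0003596 m = 0.3596 mm
Final answer: delta = 0.3596 mm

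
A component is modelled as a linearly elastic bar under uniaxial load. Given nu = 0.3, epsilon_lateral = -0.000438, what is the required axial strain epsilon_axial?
Model: a linearly elastic bar under uniaxial load, so epsilon_lateral = -nu·epsilon_axial.
Solve for epsilon_axial: epsilon_axial = -epsilon_lateral / nu.
Substitute:
  epsilon_axial = -(-0.000438) / 0.3
  epsilon_axial = 0.00146
Final answer: epsilon_axial = 0.00146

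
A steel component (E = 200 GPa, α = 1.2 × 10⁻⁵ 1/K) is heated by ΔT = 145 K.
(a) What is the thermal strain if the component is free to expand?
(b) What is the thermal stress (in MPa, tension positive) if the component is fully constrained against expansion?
(a) Free thermal strain ε_th = α·ΔT = (1.2 × 10⁻⁵) × 145 = 0.00174
(b) Fully constrained, the expansion is suppressed, so σ = -E·α·ΔT. Convert E = 200 GPa = 2 × 10¹¹ Pa.
  σ = -(2 × 10¹¹) × (1.2 × 10⁻⁵) × 145 = -3.48 × 10⁸ Pa = -348 MPa (compressive)
Final answer: (a) ε_th = 0.00174, (b) σ = -348 MPa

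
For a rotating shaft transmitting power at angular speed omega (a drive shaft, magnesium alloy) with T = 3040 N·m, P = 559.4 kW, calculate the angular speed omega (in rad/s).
Model: a rotating shaft transmitting power at angular speed omega, so P = T·omega.
Solve for omega: omega = P / T.
Convert to SI units:
  P = 559.4 kW = 559400 W
Substitute:
  omega = 559400 / 3040
  omega = 184 rad/s
Final answer: omega = 184 rad/s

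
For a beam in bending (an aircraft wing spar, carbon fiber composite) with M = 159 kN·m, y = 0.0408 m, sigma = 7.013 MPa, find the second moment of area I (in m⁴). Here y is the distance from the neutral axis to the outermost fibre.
Model: a beam in bending, so sigma = (M·y) / I.
Solve for I: I = (M·y) / sigma.
Convert to SI units:
  M = 159 kN·m = 159000 N·m
  sigma = 7.013 MPa = 7.013 × 10⁶ Pa
Substitute:
  I = (159000 × 0.0408) / (7.013 × 10⁶)
  I = 0.000925 m⁴
Final answer: I = 0.000925 m⁴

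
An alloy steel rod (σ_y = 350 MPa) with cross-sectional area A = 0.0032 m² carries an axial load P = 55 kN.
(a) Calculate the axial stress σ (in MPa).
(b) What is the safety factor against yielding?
(a) Axial stress σ = P/A. Convert P = 55 kN = 55000 N.
  σ = 55000 / 0.0032 = 1.719 × 10⁷ Pa = 17.19 MPa
(b) Safety factor SF = σ_y/σ = 350 / 17.19 = 20.36
Final answer: (a) σ = 17.19 MPa, (b) SF = 20.36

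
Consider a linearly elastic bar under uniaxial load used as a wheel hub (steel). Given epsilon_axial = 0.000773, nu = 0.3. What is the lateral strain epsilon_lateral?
Model: a linearly elastic bar under uniaxial load, so epsilon_lateral = -nu·epsilon_axial.
Substitute:
  epsilon_lateral = -(0.3 × 0.000773)
  epsilon_lateral = -0.0002319
Final answer: epsilon_lateral = -0.0002319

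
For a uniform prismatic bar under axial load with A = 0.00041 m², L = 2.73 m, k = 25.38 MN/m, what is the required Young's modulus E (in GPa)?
Model: a uniform prismatic bar under axial load, so k = (A·E) / L.
Solve for E: E = (k·L) / A.
Convert to SI units:
  k = 25.38 MN/m = 2.538 × 10⁷ N/m
Substitute:
  E = ((2.538 × 10⁷) × 2.73) / 0.00041
  E = 1.69 × 10¹¹ Pa
Convert: E = 1.69 × 10¹¹ Pa = 169 GPa
Final answer: E = 169 GPa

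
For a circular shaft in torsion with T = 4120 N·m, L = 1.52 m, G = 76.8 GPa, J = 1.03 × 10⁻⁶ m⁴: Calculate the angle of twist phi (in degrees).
Model: a circular shaft in torsion, so phi = (T·L) / (G·J).
Convert to SI units:
  G = 76.8 GPa = 7.68 × 10¹⁰ Pa
Substitute:
  phi = (4120 × 1.52) / ((7.68 × 10¹⁰) × (1.03 × 10⁻⁶))
  phi = 0.07917 rad
Convert to degrees: phi = 0.07917 × 180/π = 4.536°
Final answer: phi = 4.536°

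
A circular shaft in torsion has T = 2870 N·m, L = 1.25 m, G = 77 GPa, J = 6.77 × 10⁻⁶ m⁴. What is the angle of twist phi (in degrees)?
Model: a circular shaft in torsion, so phi = (T·L) / (G·J).
Convert to SI units:
  G = 77 GPa = 7.7 × 10¹⁰ Pa
Substitute:
  phi = (2870 × 1.25) / ((7.7 × 10¹⁰) × (6.77 × 10⁻⁶))
  phi = 0.006882 rad
Convert to degrees: phi = 0.006882 × 180/π = 0.3943°
Final answer: phi = 0.3943°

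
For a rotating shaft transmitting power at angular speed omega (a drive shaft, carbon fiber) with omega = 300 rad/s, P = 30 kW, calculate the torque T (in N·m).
Model: a rotating shaft transmitting power at angular speed omega, so P = T·omega.
Solve for T: T = P / omega.
Convert to SI units:
  P = 30 kW = 30000 W
Substitute:
  T = 30000 / 300
  T = 100 N·m
Final answer: T = 100 N·m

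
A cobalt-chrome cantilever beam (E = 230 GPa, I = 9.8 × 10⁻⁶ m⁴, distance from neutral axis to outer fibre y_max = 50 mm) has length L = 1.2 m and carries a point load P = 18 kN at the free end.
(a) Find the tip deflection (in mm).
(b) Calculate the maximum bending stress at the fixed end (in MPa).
(a) Tip deflection of a cantilever with an end point load: δ = P·L^3 / (3·E·I). Convert P = 18 kN = 18000 N, E = 230 GPa = 2.3 × 10¹¹ Pa.
  δ = (18000 × 1.2^3) / (3 × (2.3 × 10¹¹) × (9.8 × 10⁻⁶)) = 0.0046 m = 4.6 mm
(b) Maximum bending moment at the fixed end: M = P·L = 18000 × 1.2 = 21600 N·m. Convert y_max = 50 mm = 0.05 m.
  σ = M·y_max / I = (21600 × 0.05) / (9.8 × 10⁻⁶) = 1.102 × 10⁸ Pa = 110.2 MPa
Final answer: (a) δ = 4.6 mm, (b) σ = 110.2 MPa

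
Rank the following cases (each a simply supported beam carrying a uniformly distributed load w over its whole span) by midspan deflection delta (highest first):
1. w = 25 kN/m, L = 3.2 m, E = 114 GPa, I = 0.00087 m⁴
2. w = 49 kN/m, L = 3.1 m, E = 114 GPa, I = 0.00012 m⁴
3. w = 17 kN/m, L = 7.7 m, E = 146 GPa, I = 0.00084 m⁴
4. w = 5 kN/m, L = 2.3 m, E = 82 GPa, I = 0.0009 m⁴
Model: a simply supported beam carrying a uniformly distributed load w over its whole span, so delta = (5·w·L^4) / (384·E·I) (SI units).
  Case 1: delta = (5 × 25000 × 3.2^4) / (384 × (1.14 × 10¹¹) × 0.00087) = 0.0003442 m = 0.3442 mm
  Case 2: delta = (5 × 49000 × 3.1^4) / (384 × (1.14 × 10¹¹) × 0.00012) = 0.004307 m = 4.307 mm
  Case 3: delta = (5 × 17000 × 7.7^4) / (384 × (1.46 × 10¹¹) × 0.00084) = 0.006345 m = 6.345 mm
  Case 4: delta = (5 × 5000 × 2.3^4) / (384 × (8.2 × 10¹⁰) × 0.0009) = 2.469 × 10⁻⁵ m = 0.02469 mm
Ordering: 6.345 mm (case 3) > 4.307 mm (case 2) > 0.3442 mm (case 1) > 0.02469 mm (case 4)
Final answer: 3, 2, 1, 4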